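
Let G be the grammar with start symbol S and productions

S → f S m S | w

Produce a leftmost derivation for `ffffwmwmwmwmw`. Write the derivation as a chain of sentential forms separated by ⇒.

S ⇒ fSmS ⇒ ffSmSmS ⇒ fffSmSmSmS ⇒ ffffSmSmSmSmS ⇒ ffffwmSmSmSmS ⇒ ffffwmwmSmSmS ⇒ ffffwmwmwmSmS ⇒ ffffwmwmwmwmS ⇒ ffffwmwmwmwmw

S ⇒ fSmS   [S → f S m S]
fSmS ⇒ ffSmSmS   [S → f S m S]
ffSmSmS ⇒ fffSmSmSmS   [S → f S m S]
fffSmSmSmS ⇒ ffffSmSmSmSmS   [S → f S m S]
ffffSmSmSmSmS ⇒ ffffwmSmSmSmS   [S → w]
ffffwmSmSmSmS ⇒ ffffwmwmSmSmS   [S → w]
ffffwmwmSmSmS ⇒ ffffwmwmwmSmS   [S → w]
ffffwmwmwmSmS ⇒ ffffwmwmwmwmS   [S → w]
ffffwmwmwmwmS ⇒ ffffwmwmwmwmw   [S → w]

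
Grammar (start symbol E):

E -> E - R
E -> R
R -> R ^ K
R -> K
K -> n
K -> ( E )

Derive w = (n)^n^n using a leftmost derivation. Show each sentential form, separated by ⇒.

E ⇒ R   [E -> R]
R ⇒ R^K   [R -> R ^ K]
R^K ⇒ R^K^K   [R -> R ^ K]
R^K^K ⇒ K^K^K   [R -> K]
K^K^K ⇒ (E)^K^K   [K -> ( E )]
(E)^K^K ⇒ (R)^K^K   [E -> R]
(R)^K^K ⇒ (K)^K^K   [R -> K]
(K)^K^K ⇒ (n)^K^K   [K -> n]
(n)^K^K ⇒ (n)^n^K   [K -> n]
(n)^n^K ⇒ (n)^n^n   [K -> n]

E ⇒ R ⇒ R^K ⇒ R^K^K ⇒ K^K^K ⇒ (E)^K^K ⇒ (R)^K^K ⇒ (K)^K^K ⇒ (n)^K^K ⇒ (n)^n^K ⇒ (n)^n^n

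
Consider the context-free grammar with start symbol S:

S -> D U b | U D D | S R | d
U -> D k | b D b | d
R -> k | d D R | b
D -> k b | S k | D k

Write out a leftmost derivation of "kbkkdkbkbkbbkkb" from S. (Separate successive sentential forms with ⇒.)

S ⇒ UDD ⇒ DkDD ⇒ DkkDD ⇒ kbkkDD ⇒ kbkkSkD ⇒ kbkkDUbkD ⇒ kbkkSkUbkD ⇒ kbkkdkUbkD ⇒ kbkkdkbDbbkD ⇒ kbkkdkbDkbbkD ⇒ kbkkdkbkbkbbkD ⇒ kbkkdkbkbkbbkkb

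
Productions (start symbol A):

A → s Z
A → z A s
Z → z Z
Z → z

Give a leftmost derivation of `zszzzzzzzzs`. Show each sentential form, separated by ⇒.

A ⇒ zAs   [A → z A s]
zAs ⇒ zsZs   [A → s Z]
zsZs ⇒ zszZs   [Z → z Z]
zszZs ⇒ zszzZs   [Z → z Z]
zszzZs ⇒ zszzzZs   [Z → z Z]
zszzzZs ⇒ zszzzzZs   [Z → z Z]
zszzzzZs ⇒ zszzzzzZs   [Z → z Z]
zszzzzzZs ⇒ zszzzzzzZs   [Z → z Z]
zszzzzzzZs ⇒ zszzzzzzzZs   [Z → z Z]
zszzzzzzzZs ⇒ zszzzzzzzzs   [Z → z]

A⇒zAs⇒zsZs⇒zszZs⇒zszzZs⇒zszzzZs⇒zszzzzZs⇒zszzzzzZs⇒zszzzzzzZs⇒zszzzzzzzZs⇒zszzzzzzzzs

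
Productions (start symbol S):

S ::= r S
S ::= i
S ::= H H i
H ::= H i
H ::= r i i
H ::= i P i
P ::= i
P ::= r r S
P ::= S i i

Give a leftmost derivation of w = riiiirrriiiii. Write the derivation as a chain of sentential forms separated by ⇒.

S ⇒ HHi ⇒ HiHi ⇒ riiiHi ⇒ riiiiPii ⇒ riiiiSiiii ⇒ riiiirSiiii ⇒ riiiirrSiiii ⇒ riiiirrrSiiii ⇒ riiiirrriiiii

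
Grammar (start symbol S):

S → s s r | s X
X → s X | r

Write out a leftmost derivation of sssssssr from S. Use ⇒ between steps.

S ⇒ sX ⇒ ssX ⇒ sssX ⇒ ssssX ⇒ sssssX ⇒ ssssssX ⇒ sssssssX ⇒ sssssssr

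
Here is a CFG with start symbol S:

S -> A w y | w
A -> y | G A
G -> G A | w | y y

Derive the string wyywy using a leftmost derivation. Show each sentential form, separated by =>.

S=>Awy=>GAwy=>GAAwy=>wAAwy=>wyAwy=>wyywy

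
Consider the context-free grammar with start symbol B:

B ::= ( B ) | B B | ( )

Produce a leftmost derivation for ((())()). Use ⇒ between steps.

B ⇒ (B) ⇒ (BB) ⇒ ((B)B) ⇒ ((())B) ⇒ ((())())

B ⇒ (B)   [B ::= ( B )]
(B) ⇒ (BB)   [B ::= B B]
(BB) ⇒ ((B)B)   [B ::= ( B )]
((B)B) ⇒ ((())B)   [B ::= ( )]
((())B) ⇒ ((())())   [B ::= ( )]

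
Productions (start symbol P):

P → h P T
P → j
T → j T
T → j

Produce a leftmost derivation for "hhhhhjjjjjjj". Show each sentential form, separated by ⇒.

P ⇒ hPT ⇒ hhPTT ⇒ hhhPTTT ⇒ hhhhPTTTT ⇒ hhhhhPTTTTT ⇒ hhhhhjTTTTT ⇒ hhhhhjjTTTT ⇒ hhhhhjjjTTT ⇒ hhhhhjjjjTTT ⇒ hhhhhjjjjjTT ⇒ hhhhhjjjjjjT ⇒ hhhhhjjjjjjj

P ⇒ hPT   [P → h P T]
hPT ⇒ hhPTT   [P → h P T]
hhPTT ⇒ hhhPTTT   [P → h P T]
hhhPTTT ⇒ hhhhPTTTT   [P → h P T]
hhhhPTTTT ⇒ hhhhhPTTTTT   [P → h P T]
hhhhhPTTTTT ⇒ hhhhhjTTTTT   [P → j]
hhhhhjTTTTT ⇒ hhhhhjjTTTT   [T → j]
hhhhhjjTTTT ⇒ hhhhhjjjTTT   [T → j]
hhhhhjjjTTT ⇒ hhhhhjjjjTTT   [T → j T]
hhhhhjjjjTTT ⇒ hhhhhjjjjjTT   [T → j]
hhhhhjjjjjTT ⇒ hhhhhjjjjjjT   [T → j]
hhhhhjjjjjjT ⇒ hhhhhjjjjjjj   [T → j]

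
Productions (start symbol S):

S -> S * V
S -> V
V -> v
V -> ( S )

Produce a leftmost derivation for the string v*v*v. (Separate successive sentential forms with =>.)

S => S*V => S*V*V => V*V*V => v*V*V => v*v*V => v*v*v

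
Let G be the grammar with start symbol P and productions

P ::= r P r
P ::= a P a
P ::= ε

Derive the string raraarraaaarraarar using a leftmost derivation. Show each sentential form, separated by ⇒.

P ⇒ rPr   [P ::= r P r]
rPr ⇒ raPar   [P ::= a P a]
raPar ⇒ rarPrar   [P ::= r P r]
rarPrar ⇒ raraParar   [P ::= a P a]
raraParar ⇒ raraaPaarar   [P ::= a P a]
raraaPaarar ⇒ raraarPraarar   [P ::= r P r]
raraarPraarar ⇒ raraarrPrraarar   [P ::= r P r]
raraarrPrraarar ⇒ raraarraParraarar   [P ::= a P a]
raraarraParraarar ⇒ raraarraaPaarraarar   [P ::= a P a]
raraarraaPaarraarar ⇒ raraarraaaarraarar   [P ::= ε]

P ⇒ rPr ⇒ raPar ⇒ rarPrar ⇒ raraParar ⇒ raraaPaarar ⇒ raraarPraarar ⇒ raraarrPrraarar ⇒ raraarraParraarar ⇒ raraarraaPaarraarar ⇒ raraarraaaarraarar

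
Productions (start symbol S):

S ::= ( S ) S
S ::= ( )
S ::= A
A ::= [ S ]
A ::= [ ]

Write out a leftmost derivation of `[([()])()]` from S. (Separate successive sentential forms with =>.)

S => A   [S ::= A]
A => [S]   [A ::= [ S ]]
[S] => [(S)S]   [S ::= ( S ) S]
[(S)S] => [(A)S]   [S ::= A]
[(A)S] => [([S])S]   [A ::= [ S ]]
[([S])S] => [([()])S]   [S ::= ( )]
[([()])S] => [([()])()]   [S ::= ( )]

S => A => [S] => [(S)S] => [(A)S] => [([S])S] => [([()])S] => [([()])()]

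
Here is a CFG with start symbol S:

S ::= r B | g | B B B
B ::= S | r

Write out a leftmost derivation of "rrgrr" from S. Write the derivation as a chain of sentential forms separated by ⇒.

S ⇒ BBB   [S ::= B B B]
BBB ⇒ rBB   [B ::= r]
rBB ⇒ rrB   [B ::= r]
rrB ⇒ rrS   [B ::= S]
rrS ⇒ rrBBB   [S ::= B B B]
rrBBB ⇒ rrSBB   [B ::= S]
rrSBB ⇒ rrgBB   [S ::= g]
rrgBB ⇒ rrgrB   [B ::= r]
rrgrB ⇒ rrgrr   [B ::= r]

S ⇒ BBB ⇒ rBB ⇒ rrB ⇒ rrS ⇒ rrBBB ⇒ rrSBB ⇒ rrgBB ⇒ rrgrB ⇒ rrgrr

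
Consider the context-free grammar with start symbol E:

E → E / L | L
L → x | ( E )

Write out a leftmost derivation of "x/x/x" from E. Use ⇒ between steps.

E ⇒ E/L ⇒ E/L/L ⇒ L/L/L ⇒ x/L/L ⇒ x/x/L ⇒ x/x/x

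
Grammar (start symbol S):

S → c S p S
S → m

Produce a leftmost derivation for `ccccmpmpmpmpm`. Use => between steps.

S => cSpS => ccSpSpS => cccSpSpSpS => ccccSpSpSpSpS => ccccmpSpSpSpS => ccccmpmpSpSpS => ccccmpmpmpSpS => ccccmpmpmpmpS => ccccmpmpmpmpm

S => cSpS   [S → c S p S]
cSpS => ccSpSpS   [S → c S p S]
ccSpSpS => cccSpSpSpS   [S → c S p S]
cccSpSpSpS => ccccSpSpSpSpS   [S → c S p S]
ccccSpSpSpSpS => ccccmpSpSpSpS   [S → m]
ccccmpSpSpSpS => ccccmpmpSpSpS   [S → m]
ccccmpmpSpSpS => ccccmpmpmpSpS   [S → m]
ccccmpmpmpSpS => ccccmpmpmpmpS   [S → m]
ccccmpmpmpmpS => ccccmpmpmpmpm   [S → m]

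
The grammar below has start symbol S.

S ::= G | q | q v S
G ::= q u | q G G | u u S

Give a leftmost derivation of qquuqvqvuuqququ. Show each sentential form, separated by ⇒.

S ⇒ G   [S ::= G]
G ⇒ qGG   [G ::= q G G]
qGG ⇒ qqGGG   [G ::= q G G]
qqGGG ⇒ qquuSGG   [G ::= u u S]
qquuSGG ⇒ qquuqvSGG   [S ::= q v S]
qquuqvSGG ⇒ qquuqvqvSGG   [S ::= q v S]
qquuqvqvSGG ⇒ qquuqvqvGGG   [S ::= G]
qquuqvqvGGG ⇒ qquuqvqvuuSGG   [G ::= u u S]
qquuqvqvuuSGG ⇒ qquuqvqvuuqGG   [S ::= q]
qquuqvqvuuqGG ⇒ qquuqvqvuuqquG   [G ::= q u]
qquuqvqvuuqquG ⇒ qquuqvqvuuqququ   [G ::= q u]

S⇒G⇒qGG⇒qqGGG⇒qquuSGG⇒qquuqvSGG⇒qquuqvqvSGG⇒qquuqvqvGGG⇒qquuqvqvuuSGG⇒qquuqvqvuuqGG⇒qquuqvqvuuqquG⇒qquuqvqvuuqququ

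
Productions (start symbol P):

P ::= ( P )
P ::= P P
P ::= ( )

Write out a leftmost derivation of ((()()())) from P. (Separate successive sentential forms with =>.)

P => (P) => ((P)) => ((PP)) => ((()P)) => ((()PP)) => ((()()P)) => ((()()()))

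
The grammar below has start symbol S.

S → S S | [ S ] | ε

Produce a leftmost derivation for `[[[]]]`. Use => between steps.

S => [S] => [[S]] => [[[S]]] => [[[]]]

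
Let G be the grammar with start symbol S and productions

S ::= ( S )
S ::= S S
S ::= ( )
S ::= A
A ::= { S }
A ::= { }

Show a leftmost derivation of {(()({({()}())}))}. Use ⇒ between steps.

S ⇒ A ⇒ {S} ⇒ {(S)} ⇒ {(SS)} ⇒ {(()S)} ⇒ {(()(S))} ⇒ {(()(A))} ⇒ {(()({S}))} ⇒ {(()({(S)}))} ⇒ {(()({(SS)}))} ⇒ {(()({(AS)}))} ⇒ {(()({({S}S)}))} ⇒ {(()({({()}S)}))} ⇒ {(()({({()}())}))}

S ⇒ A   [S ::= A]
A ⇒ {S}   [A ::= { S }]
{S} ⇒ {(S)}   [S ::= ( S )]
{(S)} ⇒ {(SS)}   [S ::= S S]
{(SS)} ⇒ {(()S)}   [S ::= ( )]
{(()S)} ⇒ {(()(S))}   [S ::= ( S )]
{(()(S))} ⇒ {(()(A))}   [S ::= A]
{(()(A))} ⇒ {(()({S}))}   [A ::= { S }]
{(()({S}))} ⇒ {(()({(S)}))}   [S ::= ( S )]
{(()({(S)}))} ⇒ {(()({(SS)}))}   [S ::= S S]
{(()({(SS)}))} ⇒ {(()({(AS)}))}   [S ::= A]
{(()({(AS)}))} ⇒ {(()({({S}S)}))}   [A ::= { S }]
{(()({({S}S)}))} ⇒ {(()({({()}S)}))}   [S ::= ( )]
{(()({({()}S)}))} ⇒ {(()({({()}())}))}   [S ::= ( )]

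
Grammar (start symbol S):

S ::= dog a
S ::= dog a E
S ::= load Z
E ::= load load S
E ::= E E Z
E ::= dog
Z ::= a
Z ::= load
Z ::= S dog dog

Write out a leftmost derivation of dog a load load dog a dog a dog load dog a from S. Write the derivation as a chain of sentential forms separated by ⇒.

S ⇒ dog a E ⇒ dog a E E Z ⇒ dog a E E Z E Z ⇒ dog a E E Z E Z E Z ⇒ dog a load load S E Z E Z E Z ⇒ dog a load load dog a E Z E Z E Z ⇒ dog a load load dog a dog Z E Z E Z ⇒ dog a load load dog a dog a E Z E Z ⇒ dog a load load dog a dog a dog Z E Z ⇒ dog a load load dog a dog a dog load E Z ⇒ dog a load load dog a dog a dog load dog Z ⇒ dog a load load dog a dog a dog load dog a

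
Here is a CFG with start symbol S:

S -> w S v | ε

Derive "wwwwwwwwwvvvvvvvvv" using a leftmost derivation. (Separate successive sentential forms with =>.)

S => wSv => wwSvv => wwwSvvv => wwwwSvvvv => wwwwwSvvvvv => wwwwwwSvvvvvv => wwwwwwwSvvvvvvv => wwwwwwwwSvvvvvvvv => wwwwwwwwwSvvvvvvvvv => wwwwwwwwwvvvvvvvvv

S => wSv   [S -> w S v]
wSv => wwSvv   [S -> w S v]
wwSvv => wwwSvvv   [S -> w S v]
wwwSvvv => wwwwSvvvv   [S -> w S v]
wwwwSvvvv => wwwwwSvvvvv   [S -> w S v]
wwwwwSvvvvv => wwwwwwSvvvvvv   [S -> w S v]
wwwwwwSvvvvvv => wwwwwwwSvvvvvvv   [S -> w S v]
wwwwwwwSvvvvvvv => wwwwwwwwSvvvvvvvv   [S -> w S v]
wwwwwwwwSvvvvvvvv => wwwwwwwwwSvvvvvvvvv   [S -> w S v]
wwwwwwwwwSvvvvvvvvv => wwwwwwwwwvvvvvvvvv   [S -> ε]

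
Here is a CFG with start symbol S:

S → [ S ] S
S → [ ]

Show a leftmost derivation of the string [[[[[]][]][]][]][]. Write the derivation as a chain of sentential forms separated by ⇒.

S⇒[S]S⇒[[S]S]S⇒[[[S]S]S]S⇒[[[[S]S]S]S]S⇒[[[[[]]S]S]S]S⇒[[[[[]][]]S]S]S⇒[[[[[]][]][]]S]S⇒[[[[[]][]][]][]]S⇒[[[[[]][]][]][]][]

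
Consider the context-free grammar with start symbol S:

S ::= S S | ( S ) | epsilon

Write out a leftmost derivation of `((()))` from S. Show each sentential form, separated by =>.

S => SS   [S ::= S S]
SS => SSS   [S ::= S S]
SSS => SSSS   [S ::= S S]
SSSS => (S)SSS   [S ::= ( S )]
(S)SSS => ((S))SSS   [S ::= ( S )]
((S))SSS => (((S)))SSS   [S ::= ( S )]
(((S)))SSS => ((()))SSS   [S ::= epsilon]
((()))SSS => ((()))SS   [S ::= epsilon]
((()))SS => ((()))S   [S ::= epsilon]
((()))S => ((()))   [S ::= epsilon]

S => SS => SSS => SSSS => (S)SSS => ((S))SSS => (((S)))SSS => ((()))SSS => ((()))SS => ((()))S => ((()))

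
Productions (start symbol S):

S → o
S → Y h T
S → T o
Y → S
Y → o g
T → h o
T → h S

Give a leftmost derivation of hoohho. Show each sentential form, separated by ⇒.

S ⇒ YhT   [S → Y h T]
YhT ⇒ ShT   [Y → S]
ShT ⇒ TohT   [S → T o]
TohT ⇒ hoohT   [T → h o]
hoohT ⇒ hoohhS   [T → h S]
hoohhS ⇒ hoohho   [S → o]

S⇒YhT⇒ShT⇒TohT⇒hoohT⇒hoohhS⇒hoohho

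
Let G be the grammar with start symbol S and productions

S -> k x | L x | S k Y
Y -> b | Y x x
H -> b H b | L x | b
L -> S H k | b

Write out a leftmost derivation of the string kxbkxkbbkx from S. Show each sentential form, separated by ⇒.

S ⇒ Lx ⇒ SHkx ⇒ SkYHkx ⇒ LxkYHkx ⇒ SHkxkYHkx ⇒ kxHkxkYHkx ⇒ kxbkxkYHkx ⇒ kxbkxkbHkx ⇒ kxbkxkbbkx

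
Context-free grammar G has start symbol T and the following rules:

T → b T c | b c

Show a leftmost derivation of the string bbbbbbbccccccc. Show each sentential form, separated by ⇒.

T ⇒ bTc   [T → b T c]
bTc ⇒ bbTcc   [T → b T c]
bbTcc ⇒ bbbTccc   [T → b T c]
bbbTccc ⇒ bbbbTcccc   [T → b T c]
bbbbTcccc ⇒ bbbbbTccccc   [T → b T c]
bbbbbTccccc ⇒ bbbbbbTcccccc   [T → b T c]
bbbbbbTcccccc ⇒ bbbbbbbccccccc   [T → b c]

T ⇒ bTc ⇒ bbTcc ⇒ bbbTccc ⇒ bbbbTcccc ⇒ bbbbbTccccc ⇒ bbbbbbTcccccc ⇒ bbbbbbbccccccc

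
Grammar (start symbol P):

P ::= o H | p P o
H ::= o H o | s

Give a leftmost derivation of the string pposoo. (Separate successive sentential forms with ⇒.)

P ⇒ pPo ⇒ ppPoo ⇒ ppoHoo ⇒ pposoo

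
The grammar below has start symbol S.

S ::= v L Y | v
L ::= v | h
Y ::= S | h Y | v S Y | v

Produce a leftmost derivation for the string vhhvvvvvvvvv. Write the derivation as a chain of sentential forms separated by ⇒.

S ⇒ vLY ⇒ vhY ⇒ vhhY ⇒ vhhvSY ⇒ vhhvvY ⇒ vhhvvvSY ⇒ vhhvvvvLYY ⇒ vhhvvvvvYY ⇒ vhhvvvvvvSYY ⇒ vhhvvvvvvvYY ⇒ vhhvvvvvvvvY ⇒ vhhvvvvvvvvv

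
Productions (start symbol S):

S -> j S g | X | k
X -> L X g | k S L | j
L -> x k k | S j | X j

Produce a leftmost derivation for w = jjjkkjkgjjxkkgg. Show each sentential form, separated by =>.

S=>jSg=>jXg=>jLXgg=>jSjXgg=>jXjXgg=>jjjXgg=>jjjkSLgg=>jjjkXLgg=>jjjkkSLLgg=>jjjkkjSgLLgg=>jjjkkjkgLLgg=>jjjkkjkgXjLgg=>jjjkkjkgjjLgg=>jjjkkjkgjjxkkgg

S => jSg   [S -> j S g]
jSg => jXg   [S -> X]
jXg => jLXgg   [X -> L X g]
jLXgg => jSjXgg   [L -> S j]
jSjXgg => jXjXgg   [S -> X]
jXjXgg => jjjXgg   [X -> j]
jjjXgg => jjjkSLgg   [X -> k S L]
jjjkSLgg => jjjkXLgg   [S -> X]
jjjkXLgg => jjjkkSLLgg   [X -> k S L]
jjjkkSLLgg => jjjkkjSgLLgg   [S -> j S g]
jjjkkjSgLLgg => jjjkkjkgLLgg   [S -> k]
jjjkkjkgLLgg => jjjkkjkgXjLgg   [L -> X j]
jjjkkjkgXjLgg => jjjkkjkgjjLgg   [X -> j]
jjjkkjkgjjLgg => jjjkkjkgjjxkkgg   [L -> x k k]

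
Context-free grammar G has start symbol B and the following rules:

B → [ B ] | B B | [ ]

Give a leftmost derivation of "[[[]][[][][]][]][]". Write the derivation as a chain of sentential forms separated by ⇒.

B ⇒ BB ⇒ [B]B ⇒ [BB]B ⇒ [[B]B]B ⇒ [[[]]B]B ⇒ [[[]]BB]B ⇒ [[[]][B]B]B ⇒ [[[]][BB]B]B ⇒ [[[]][BBB]B]B ⇒ [[[]][[]BB]B]B ⇒ [[[]][[][]B]B]B ⇒ [[[]][[][][]]B]B ⇒ [[[]][[][][]][]]B ⇒ [[[]][[][][]][]][]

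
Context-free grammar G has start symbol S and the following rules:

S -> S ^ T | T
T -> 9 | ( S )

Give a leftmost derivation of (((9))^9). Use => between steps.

S => T => (S) => (S^T) => (T^T) => ((S)^T) => ((T)^T) => (((S))^T) => (((T))^T) => (((9))^T) => (((9))^9)

S => T   [S -> T]
T => (S)   [T -> ( S )]
(S) => (S^T)   [S -> S ^ T]
(S^T) => (T^T)   [S -> T]
(T^T) => ((S)^T)   [T -> ( S )]
((S)^T) => ((T)^T)   [S -> T]
((T)^T) => (((S))^T)   [T -> ( S )]
(((S))^T) => (((T))^T)   [S -> T]
(((T))^T) => (((9))^T)   [T -> 9]
(((9))^T) => (((9))^9)   [T -> 9]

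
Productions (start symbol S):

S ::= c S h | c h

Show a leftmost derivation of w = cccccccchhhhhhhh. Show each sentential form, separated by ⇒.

S⇒cSh⇒ccShh⇒cccShhh⇒ccccShhhh⇒cccccShhhhh⇒ccccccShhhhhh⇒cccccccShhhhhhh⇒cccccccchhhhhhhh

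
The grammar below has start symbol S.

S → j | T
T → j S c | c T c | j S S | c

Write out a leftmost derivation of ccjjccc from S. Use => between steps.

S => T => cTc => ccTcc => ccjSccc => ccjjccc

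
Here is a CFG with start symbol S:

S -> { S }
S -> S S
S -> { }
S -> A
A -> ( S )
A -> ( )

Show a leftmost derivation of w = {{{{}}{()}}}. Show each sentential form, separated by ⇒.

S⇒{S}⇒{{S}}⇒{{SS}}⇒{{{S}S}}⇒{{{{}}S}}⇒{{{{}}{S}}}⇒{{{{}}{A}}}⇒{{{{}}{()}}}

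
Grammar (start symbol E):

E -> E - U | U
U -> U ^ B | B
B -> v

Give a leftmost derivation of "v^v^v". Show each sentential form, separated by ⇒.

E ⇒ U ⇒ U^B ⇒ U^B^B ⇒ B^B^B ⇒ v^B^B ⇒ v^v^B ⇒ v^v^v

E ⇒ U   [E -> U]
U ⇒ U^B   [U -> U ^ B]
U^B ⇒ U^B^B   [U -> U ^ B]
U^B^B ⇒ B^B^B   [U -> B]
B^B^B ⇒ v^B^B   [B -> v]
v^B^B ⇒ v^v^B   [B -> v]
v^v^B ⇒ v^v^v   [B -> v]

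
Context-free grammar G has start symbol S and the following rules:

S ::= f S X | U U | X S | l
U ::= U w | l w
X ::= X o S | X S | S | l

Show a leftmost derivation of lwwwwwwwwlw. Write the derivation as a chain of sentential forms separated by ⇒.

S ⇒ UU   [S ::= U U]
UU ⇒ UwU   [U ::= U w]
UwU ⇒ UwwU   [U ::= U w]
UwwU ⇒ UwwwU   [U ::= U w]
UwwwU ⇒ UwwwwU   [U ::= U w]
UwwwwU ⇒ UwwwwwU   [U ::= U w]
UwwwwwU ⇒ UwwwwwwU   [U ::= U w]
UwwwwwwU ⇒ UwwwwwwwU   [U ::= U w]
UwwwwwwwU ⇒ lwwwwwwwwU   [U ::= l w]
lwwwwwwwwU ⇒ lwwwwwwwwlw   [U ::= l w]

S ⇒ UU ⇒ UwU ⇒ UwwU ⇒ UwwwU ⇒ UwwwwU ⇒ UwwwwwU ⇒ UwwwwwwU ⇒ UwwwwwwwU ⇒ lwwwwwwwwU ⇒ lwwwwwwwwlw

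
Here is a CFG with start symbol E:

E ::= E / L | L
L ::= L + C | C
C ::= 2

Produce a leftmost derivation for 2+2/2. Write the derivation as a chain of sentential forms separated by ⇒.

E ⇒ E/L   [E ::= E / L]
E/L ⇒ L/L   [E ::= L]
L/L ⇒ L+C/L   [L ::= L + C]
L+C/L ⇒ C+C/L   [L ::= C]
C+C/L ⇒ 2+C/L   [C ::= 2]
2+C/L ⇒ 2+2/L   [C ::= 2]
2+2/L ⇒ 2+2/C   [L ::= C]
2+2/C ⇒ 2+2/2   [C ::= 2]

E⇒E/L⇒L/L⇒L+C/L⇒C+C/L⇒2+C/L⇒2+2/L⇒2+2/C⇒2+2/2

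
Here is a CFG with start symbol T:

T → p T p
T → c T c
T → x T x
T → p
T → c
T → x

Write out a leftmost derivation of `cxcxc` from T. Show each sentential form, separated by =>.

T=>cTc=>cxTxc=>cxcxc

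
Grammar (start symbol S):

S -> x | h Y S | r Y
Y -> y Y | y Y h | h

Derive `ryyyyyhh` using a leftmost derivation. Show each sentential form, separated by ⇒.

S⇒rY⇒ryY⇒ryyY⇒ryyyY⇒ryyyyYh⇒ryyyyyYh⇒ryyyyyhh

S ⇒ rY   [S -> r Y]
rY ⇒ ryY   [Y -> y Y]
ryY ⇒ ryyY   [Y -> y Y]
ryyY ⇒ ryyyY   [Y -> y Y]
ryyyY ⇒ ryyyyYh   [Y -> y Y h]
ryyyyYh ⇒ ryyyyyYh   [Y -> y Y]
ryyyyyYh ⇒ ryyyyyhh   [Y -> h]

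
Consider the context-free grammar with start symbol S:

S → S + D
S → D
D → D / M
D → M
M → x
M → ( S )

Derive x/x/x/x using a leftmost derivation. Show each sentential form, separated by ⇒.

S ⇒ D   [S → D]
D ⇒ D/M   [D → D / M]
D/M ⇒ D/M/M   [D → D / M]
D/M/M ⇒ D/M/M/M   [D → D / M]
D/M/M/M ⇒ M/M/M/M   [D → M]
M/M/M/M ⇒ x/M/M/M   [M → x]
x/M/M/M ⇒ x/x/M/M   [M → x]
x/x/M/M ⇒ x/x/x/M   [M → x]
x/x/x/M ⇒ x/x/x/x   [M → x]

S⇒D⇒D/M⇒D/M/M⇒D/M/M/M⇒M/M/M/M⇒x/M/M/M⇒x/x/M/M⇒x/x/x/M⇒x/x/x/x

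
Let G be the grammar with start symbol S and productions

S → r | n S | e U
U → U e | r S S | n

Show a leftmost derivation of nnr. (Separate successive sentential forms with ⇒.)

S⇒nS⇒nnS⇒nnr

S ⇒ nS   [S → n S]
nS ⇒ nnS   [S → n S]
nnS ⇒ nnr   [S → r]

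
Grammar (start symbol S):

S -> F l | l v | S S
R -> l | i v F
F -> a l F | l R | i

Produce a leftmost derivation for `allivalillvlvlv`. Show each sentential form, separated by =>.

S=>SS=>SSS=>SSSS=>FlSSS=>alFlSSS=>allRlSSS=>allivFlSSS=>allivalFlSSS=>allivalilSSS=>allivalillvSS=>allivalillvlvS=>allivalillvlvlv

S => SS   [S -> S S]
SS => SSS   [S -> S S]
SSS => SSSS   [S -> S S]
SSSS => FlSSS   [S -> F l]
FlSSS => alFlSSS   [F -> a l F]
alFlSSS => allRlSSS   [F -> l R]
allRlSSS => allivFlSSS   [R -> i v F]
allivFlSSS => allivalFlSSS   [F -> a l F]
allivalFlSSS => allivalilSSS   [F -> i]
allivalilSSS => allivalillvSS   [S -> l v]
allivalillvSS => allivalillvlvS   [S -> l v]
allivalillvlvS => allivalillvlvlv   [S -> l v]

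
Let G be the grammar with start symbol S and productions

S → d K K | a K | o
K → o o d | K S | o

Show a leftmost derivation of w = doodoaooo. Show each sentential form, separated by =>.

S => dKK   [S → d K K]
dKK => doodK   [K → o o d]
doodK => doodKS   [K → K S]
doodKS => doodKSS   [K → K S]
doodKSS => doodKSSS   [K → K S]
doodKSSS => doodoSSS   [K → o]
doodoSSS => doodoaKSS   [S → a K]
doodoaKSS => doodoaoSS   [K → o]
doodoaoSS => doodoaooS   [S → o]
doodoaooS => doodoaooo   [S → o]

S => dKK => doodK => doodKS => doodKSS => doodKSSS => doodoSSS => doodoaKSS => doodoaoSS => doodoaooS => doodoaooo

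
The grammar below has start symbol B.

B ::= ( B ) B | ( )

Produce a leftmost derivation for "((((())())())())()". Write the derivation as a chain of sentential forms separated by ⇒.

B⇒(B)B⇒((B)B)B⇒(((B)B)B)B⇒((((B)B)B)B)B⇒((((())B)B)B)B⇒((((())())B)B)B⇒((((())())())B)B⇒((((())())())())B⇒((((())())())())()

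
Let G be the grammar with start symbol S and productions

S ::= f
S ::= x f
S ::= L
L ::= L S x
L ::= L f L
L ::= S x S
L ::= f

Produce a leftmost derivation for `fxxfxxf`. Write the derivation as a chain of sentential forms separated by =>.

S => L => SxS => LxS => SxSxS => LxSxS => fxSxS => fxxfxS => fxxfxxf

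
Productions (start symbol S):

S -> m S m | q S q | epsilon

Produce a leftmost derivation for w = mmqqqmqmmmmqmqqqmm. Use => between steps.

S => mSm   [S -> m S m]
mSm => mmSmm   [S -> m S m]
mmSmm => mmqSqmm   [S -> q S q]
mmqSqmm => mmqqSqqmm   [S -> q S q]
mmqqSqqmm => mmqqqSqqqmm   [S -> q S q]
mmqqqSqqqmm => mmqqqmSmqqqmm   [S -> m S m]
mmqqqmSmqqqmm => mmqqqmqSqmqqqmm   [S -> q S q]
mmqqqmqSqmqqqmm => mmqqqmqmSmqmqqqmm   [S -> m S m]
mmqqqmqmSmqmqqqmm => mmqqqmqmmSmmqmqqqmm   [S -> m S m]
mmqqqmqmmSmmqmqqqmm => mmqqqmqmmmmqmqqqmm   [S -> epsilon]

S=>mSm=>mmSmm=>mmqSqmm=>mmqqSqqmm=>mmqqqSqqqmm=>mmqqqmSmqqqmm=>mmqqqmqSqmqqqmm=>mmqqqmqmSmqmqqqmm=>mmqqqmqmmSmmqmqqqmm=>mmqqqmqmmmmqmqqqmm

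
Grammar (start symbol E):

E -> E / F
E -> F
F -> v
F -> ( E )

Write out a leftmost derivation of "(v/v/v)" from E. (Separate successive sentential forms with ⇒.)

E ⇒ F ⇒ (E) ⇒ (E/F) ⇒ (E/F/F) ⇒ (F/F/F) ⇒ (v/F/F) ⇒ (v/v/F) ⇒ (v/v/v)

E ⇒ F   [E -> F]
F ⇒ (E)   [F -> ( E )]
(E) ⇒ (E/F)   [E -> E / F]
(E/F) ⇒ (E/F/F)   [E -> E / F]
(E/F/F) ⇒ (F/F/F)   [E -> F]
(F/F/F) ⇒ (v/F/F)   [F -> v]
(v/F/F) ⇒ (v/v/F)   [F -> v]
(v/v/F) ⇒ (v/v/v)   [F -> v]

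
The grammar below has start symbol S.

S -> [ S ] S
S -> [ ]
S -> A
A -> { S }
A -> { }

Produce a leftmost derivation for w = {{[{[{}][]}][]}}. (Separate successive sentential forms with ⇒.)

S ⇒ A ⇒ {S} ⇒ {A} ⇒ {{S}} ⇒ {{[S]S}} ⇒ {{[A]S}} ⇒ {{[{S}]S}} ⇒ {{[{[S]S}]S}} ⇒ {{[{[A]S}]S}} ⇒ {{[{[{}]S}]S}} ⇒ {{[{[{}][]}]S}} ⇒ {{[{[{}][]}][]}}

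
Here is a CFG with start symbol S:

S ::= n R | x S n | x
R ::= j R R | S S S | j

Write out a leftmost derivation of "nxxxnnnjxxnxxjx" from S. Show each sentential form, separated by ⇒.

S ⇒ nR   [S ::= n R]
nR ⇒ nSSS   [R ::= S S S]
nSSS ⇒ nxSnSS   [S ::= x S n]
nxSnSS ⇒ nxxSnnSS   [S ::= x S n]
nxxSnnSS ⇒ nxxxnnSS   [S ::= x]
nxxxnnSS ⇒ nxxxnnnRS   [S ::= n R]
nxxxnnnRS ⇒ nxxxnnnjRRS   [R ::= j R R]
nxxxnnnjRRS ⇒ nxxxnnnjSSSRS   [R ::= S S S]
nxxxnnnjSSSRS ⇒ nxxxnnnjxSnSSRS   [S ::= x S n]
nxxxnnnjxSnSSRS ⇒ nxxxnnnjxxnSSRS   [S ::= x]
nxxxnnnjxxnSSRS ⇒ nxxxnnnjxxnxSRS   [S ::= x]
nxxxnnnjxxnxSRS ⇒ nxxxnnnjxxnxxRS   [S ::= x]
nxxxnnnjxxnxxRS ⇒ nxxxnnnjxxnxxjS   [R ::= j]
nxxxnnnjxxnxxjS ⇒ nxxxnnnjxxnxxjx   [S ::= x]

S ⇒ nR ⇒ nSSS ⇒ nxSnSS ⇒ nxxSnnSS ⇒ nxxxnnSS ⇒ nxxxnnnRS ⇒ nxxxnnnjRRS ⇒ nxxxnnnjSSSRS ⇒ nxxxnnnjxSnSSRS ⇒ nxxxnnnjxxnSSRS ⇒ nxxxnnnjxxnxSRS ⇒ nxxxnnnjxxnxxRS ⇒ nxxxnnnjxxnxxjS ⇒ nxxxnnnjxxnxxjx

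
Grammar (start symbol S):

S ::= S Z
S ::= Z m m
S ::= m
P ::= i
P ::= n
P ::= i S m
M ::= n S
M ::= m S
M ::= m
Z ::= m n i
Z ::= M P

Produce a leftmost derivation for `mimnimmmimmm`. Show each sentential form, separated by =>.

S => Zmm => MPmm => mPmm => miSmmm => miSZmmm => miZmmZmmm => mimnimmZmmm => mimnimmMPmmm => mimnimmmPmmm => mimnimmmimmm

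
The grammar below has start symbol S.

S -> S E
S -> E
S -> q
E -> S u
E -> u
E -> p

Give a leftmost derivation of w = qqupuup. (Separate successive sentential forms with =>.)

S => SE   [S -> S E]
SE => SEE   [S -> S E]
SEE => SEEE   [S -> S E]
SEEE => qEEE   [S -> q]
qEEE => qSuEE   [E -> S u]
qSuEE => qSEuEE   [S -> S E]
qSEuEE => qEEuEE   [S -> E]
qEEuEE => qSuEuEE   [E -> S u]
qSuEuEE => qquEuEE   [S -> q]
qquEuEE => qqupuEE   [E -> p]
qqupuEE => qqupuuE   [E -> u]
qqupuuE => qqupuup   [E -> p]

S => SE => SEE => SEEE => qEEE => qSuEE => qSEuEE => qEEuEE => qSuEuEE => qquEuEE => qqupuEE => qqupuuE => qqupuup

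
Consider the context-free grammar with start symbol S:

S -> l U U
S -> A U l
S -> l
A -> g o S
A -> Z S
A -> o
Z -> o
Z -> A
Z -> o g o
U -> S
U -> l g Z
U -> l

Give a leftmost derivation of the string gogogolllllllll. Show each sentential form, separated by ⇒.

S ⇒ AUl ⇒ goSUl ⇒ goAUlUl ⇒ gogoSUlUl ⇒ gogoAUlUlUl ⇒ gogogoSUlUlUl ⇒ gogogolUUUlUlUl ⇒ gogogollUUlUlUl ⇒ gogogolllUlUlUl ⇒ gogogolllllUlUl ⇒ gogogolllllllUl ⇒ gogogolllllllll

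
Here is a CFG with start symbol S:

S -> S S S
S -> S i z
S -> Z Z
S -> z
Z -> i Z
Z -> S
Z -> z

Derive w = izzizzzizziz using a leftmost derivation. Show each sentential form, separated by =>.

S => Siz => SSSiz => SizSSiz => ZZizSSiz => iZZizSSiz => izZizSSiz => izzizSSiz => izzizSizSiz => izzizZZizSiz => izzizzZizSiz => izzizzzizSiz => izzizzzizziz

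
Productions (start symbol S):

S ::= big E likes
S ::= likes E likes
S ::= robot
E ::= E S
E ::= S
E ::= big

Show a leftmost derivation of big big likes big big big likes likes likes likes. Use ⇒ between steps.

S ⇒ big E likes ⇒ big S likes ⇒ big big E likes likes ⇒ big big S likes likes ⇒ big big likes E likes likes likes ⇒ big big likes E S likes likes likes ⇒ big big likes big S likes likes likes ⇒ big big likes big big E likes likes likes likes ⇒ big big likes big big big likes likes likes likes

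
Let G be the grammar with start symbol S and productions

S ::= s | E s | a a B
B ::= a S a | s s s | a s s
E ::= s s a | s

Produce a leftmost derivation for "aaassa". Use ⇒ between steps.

S ⇒ aaB ⇒ aaaSa ⇒ aaaEsa ⇒ aaassa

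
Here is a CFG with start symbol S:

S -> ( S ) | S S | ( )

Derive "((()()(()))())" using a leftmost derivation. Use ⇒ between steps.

S ⇒ (S)   [S -> ( S )]
(S) ⇒ (SS)   [S -> S S]
(SS) ⇒ ((S)S)   [S -> ( S )]
((S)S) ⇒ ((SS)S)   [S -> S S]
((SS)S) ⇒ ((SSS)S)   [S -> S S]
((SSS)S) ⇒ ((()SS)S)   [S -> ( )]
((()SS)S) ⇒ ((()()S)S)   [S -> ( )]
((()()S)S) ⇒ ((()()(S))S)   [S -> ( S )]
((()()(S))S) ⇒ ((()()(()))S)   [S -> ( )]
((()()(()))S) ⇒ ((()()(()))())   [S -> ( )]

S⇒(S)⇒(SS)⇒((S)S)⇒((SS)S)⇒((SSS)S)⇒((()SS)S)⇒((()()S)S)⇒((()()(S))S)⇒((()()(()))S)⇒((()()(()))())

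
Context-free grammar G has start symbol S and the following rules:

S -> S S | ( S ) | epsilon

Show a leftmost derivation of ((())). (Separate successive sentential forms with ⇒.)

S ⇒ (S) ⇒ (SS) ⇒ (SSS) ⇒ (SSSS) ⇒ ((S)SSS) ⇒ ((SS)SSS) ⇒ (((S)S)SSS) ⇒ ((()S)SSS) ⇒ ((())SSS) ⇒ ((())SS) ⇒ ((())S) ⇒ ((()))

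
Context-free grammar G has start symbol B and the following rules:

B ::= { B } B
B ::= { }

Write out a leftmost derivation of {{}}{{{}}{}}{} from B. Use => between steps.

B => {B}B => {{}}B => {{}}{B}B => {{}}{{B}B}B => {{}}{{{}}B}B => {{}}{{{}}{}}B => {{}}{{{}}{}}{}

B => {B}B   [B ::= { B } B]
{B}B => {{}}B   [B ::= { }]
{{}}B => {{}}{B}B   [B ::= { B } B]
{{}}{B}B => {{}}{{B}B}B   [B ::= { B } B]
{{}}{{B}B}B => {{}}{{{}}B}B   [B ::= { }]
{{}}{{{}}B}B => {{}}{{{}}{}}B   [B ::= { }]
{{}}{{{}}{}}B => {{}}{{{}}{}}{}   [B ::= { }]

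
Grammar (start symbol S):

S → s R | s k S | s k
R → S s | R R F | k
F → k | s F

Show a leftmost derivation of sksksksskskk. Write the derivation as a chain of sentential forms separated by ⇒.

S ⇒ skS ⇒ skskS ⇒ skskskS ⇒ sksksksR ⇒ sksksksRRF ⇒ sksksksSsRF ⇒ skskskssksRF ⇒ sksksksskskF ⇒ sksksksskskk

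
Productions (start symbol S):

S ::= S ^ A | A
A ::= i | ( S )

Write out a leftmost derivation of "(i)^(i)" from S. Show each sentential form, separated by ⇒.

S ⇒ S^A ⇒ A^A ⇒ (S)^A ⇒ (A)^A ⇒ (i)^A ⇒ (i)^(S) ⇒ (i)^(A) ⇒ (i)^(i)

S ⇒ S^A   [S ::= S ^ A]
S^A ⇒ A^A   [S ::= A]
A^A ⇒ (S)^A   [A ::= ( S )]
(S)^A ⇒ (A)^A   [S ::= A]
(A)^A ⇒ (i)^A   [A ::= i]
(i)^A ⇒ (i)^(S)   [A ::= ( S )]
(i)^(S) ⇒ (i)^(A)   [S ::= A]
(i)^(A) ⇒ (i)^(i)   [A ::= i]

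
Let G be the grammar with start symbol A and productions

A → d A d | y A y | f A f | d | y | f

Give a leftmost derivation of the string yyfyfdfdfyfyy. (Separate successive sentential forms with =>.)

A => yAy => yyAyy => yyfAfyy => yyfyAyfyy => yyfyfAfyfyy => yyfyfdAdfyfyy => yyfyfdfdfyfyy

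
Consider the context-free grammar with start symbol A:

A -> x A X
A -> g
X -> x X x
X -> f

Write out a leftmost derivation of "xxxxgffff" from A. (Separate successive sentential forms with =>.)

A => xAX => xxAXX => xxxAXXX => xxxxAXXXX => xxxxgXXXX => xxxxgfXXX => xxxxgffXX => xxxxgfffX => xxxxgffff

A => xAX   [A -> x A X]
xAX => xxAXX   [A -> x A X]
xxAXX => xxxAXXX   [A -> x A X]
xxxAXXX => xxxxAXXXX   [A -> x A X]
xxxxAXXXX => xxxxgXXXX   [A -> g]
xxxxgXXXX => xxxxgfXXX   [X -> f]
xxxxgfXXX => xxxxgffXX   [X -> f]
xxxxgffXX => xxxxgfffX   [X -> f]
xxxxgfffX => xxxxgffff   [X -> f]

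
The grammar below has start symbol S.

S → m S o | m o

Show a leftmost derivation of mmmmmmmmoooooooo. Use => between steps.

S => mSo   [S → m S o]
mSo => mmSoo   [S → m S o]
mmSoo => mmmSooo   [S → m S o]
mmmSooo => mmmmSoooo   [S → m S o]
mmmmSoooo => mmmmmSooooo   [S → m S o]
mmmmmSooooo => mmmmmmSoooooo   [S → m S o]
mmmmmmSoooooo => mmmmmmmSooooooo   [S → m S o]
mmmmmmmSooooooo => mmmmmmmmoooooooo   [S → m o]

S=>mSo=>mmSoo=>mmmSooo=>mmmmSoooo=>mmmmmSooooo=>mmmmmmSoooooo=>mmmmmmmSooooooo=>mmmmmmmmoooooooo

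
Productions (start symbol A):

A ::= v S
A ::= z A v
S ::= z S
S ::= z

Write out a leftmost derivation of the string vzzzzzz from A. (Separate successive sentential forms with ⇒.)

A ⇒ vS   [A ::= v S]
vS ⇒ vzS   [S ::= z S]
vzS ⇒ vzzS   [S ::= z S]
vzzS ⇒ vzzzS   [S ::= z S]
vzzzS ⇒ vzzzzS   [S ::= z S]
vzzzzS ⇒ vzzzzzS   [S ::= z S]
vzzzzzS ⇒ vzzzzzz   [S ::= z]

A⇒vS⇒vzS⇒vzzS⇒vzzzS⇒vzzzzS⇒vzzzzzS⇒vzzzzzz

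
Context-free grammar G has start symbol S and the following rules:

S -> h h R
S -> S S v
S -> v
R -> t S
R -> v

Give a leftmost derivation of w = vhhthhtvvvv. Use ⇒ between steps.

S ⇒ SSv   [S -> S S v]
SSv ⇒ vSv   [S -> v]
vSv ⇒ vSSvv   [S -> S S v]
vSSvv ⇒ vhhRSvv   [S -> h h R]
vhhRSvv ⇒ vhhtSSvv   [R -> t S]
vhhtSSvv ⇒ vhhthhRSvv   [S -> h h R]
vhhthhRSvv ⇒ vhhthhtSSvv   [R -> t S]
vhhthhtSSvv ⇒ vhhthhtvSvv   [S -> v]
vhhthhtvSvv ⇒ vhhthhtvvvv   [S -> v]

S ⇒ SSv ⇒ vSv ⇒ vSSvv ⇒ vhhRSvv ⇒ vhhtSSvv ⇒ vhhthhRSvv ⇒ vhhthhtSSvv ⇒ vhhthhtvSvv ⇒ vhhthhtvvvv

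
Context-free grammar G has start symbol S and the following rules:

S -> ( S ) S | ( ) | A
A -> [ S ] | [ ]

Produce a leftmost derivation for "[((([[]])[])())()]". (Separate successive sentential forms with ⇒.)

S ⇒ A   [S -> A]
A ⇒ [S]   [A -> [ S ]]
[S] ⇒ [(S)S]   [S -> ( S ) S]
[(S)S] ⇒ [((S)S)S]   [S -> ( S ) S]
[((S)S)S] ⇒ [(((S)S)S)S]   [S -> ( S ) S]
[(((S)S)S)S] ⇒ [(((A)S)S)S]   [S -> A]
[(((A)S)S)S] ⇒ [((([S])S)S)S]   [A -> [ S ]]
[((([S])S)S)S] ⇒ [((([A])S)S)S]   [S -> A]
[((([A])S)S)S] ⇒ [((([[]])S)S)S]   [A -> [ ]]
[((([[]])S)S)S] ⇒ [((([[]])A)S)S]   [S -> A]
[((([[]])A)S)S] ⇒ [((([[]])[])S)S]   [A -> [ ]]
[((([[]])[])S)S] ⇒ [((([[]])[])())S]   [S -> ( )]
[((([[]])[])())S] ⇒ [((([[]])[])())()]   [S -> ( )]

S⇒A⇒[S]⇒[(S)S]⇒[((S)S)S]⇒[(((S)S)S)S]⇒[(((A)S)S)S]⇒[((([S])S)S)S]⇒[((([A])S)S)S]⇒[((([[]])S)S)S]⇒[((([[]])A)S)S]⇒[((([[]])[])S)S]⇒[((([[]])[])())S]⇒[((([[]])[])())()]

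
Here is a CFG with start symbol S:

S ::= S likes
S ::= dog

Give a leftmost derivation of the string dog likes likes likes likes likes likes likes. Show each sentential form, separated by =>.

S => S likes => S likes likes => S likes likes likes => S likes likes likes likes => S likes likes likes likes likes => S likes likes likes likes likes likes => S likes likes likes likes likes likes likes => dog likes likes likes likes likes likes likes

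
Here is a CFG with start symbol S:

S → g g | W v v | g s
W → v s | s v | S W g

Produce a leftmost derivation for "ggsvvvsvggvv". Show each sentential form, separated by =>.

S => Wvv => SWgvv => ggWgvv => ggSWggvv => ggWvvWggvv => ggsvvvWggvv => ggsvvvsvggvv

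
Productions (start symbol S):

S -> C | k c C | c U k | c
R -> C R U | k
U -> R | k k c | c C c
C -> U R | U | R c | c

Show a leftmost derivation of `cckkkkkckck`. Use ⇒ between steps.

S ⇒ cUk   [S -> c U k]
cUk ⇒ ccCck   [U -> c C c]
ccCck ⇒ ccURck   [C -> U R]
ccURck ⇒ ccRRck   [U -> R]
ccRRck ⇒ ccCRURck   [R -> C R U]
ccCRURck ⇒ ccURRURck   [C -> U R]
ccURRURck ⇒ ccRRRURck   [U -> R]
ccRRRURck ⇒ cckRRURck   [R -> k]
cckRRURck ⇒ cckkRURck   [R -> k]
cckkRURck ⇒ cckkkURck   [R -> k]
cckkkURck ⇒ cckkkkkcRck   [U -> k k c]
cckkkkkcRck ⇒ cckkkkkckck   [R -> k]

S⇒cUk⇒ccCck⇒ccURck⇒ccRRck⇒ccCRURck⇒ccURRURck⇒ccRRRURck⇒cckRRURck⇒cckkRURck⇒cckkkURck⇒cckkkkkcRck⇒cckkkkkckck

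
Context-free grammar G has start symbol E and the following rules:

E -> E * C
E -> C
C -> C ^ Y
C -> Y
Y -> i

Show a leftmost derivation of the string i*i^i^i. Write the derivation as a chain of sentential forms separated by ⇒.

E⇒E*C⇒C*C⇒Y*C⇒i*C⇒i*C^Y⇒i*C^Y^Y⇒i*Y^Y^Y⇒i*i^Y^Y⇒i*i^i^Y⇒i*i^i^i

E ⇒ E*C   [E -> E * C]
E*C ⇒ C*C   [E -> C]
C*C ⇒ Y*C   [C -> Y]
Y*C ⇒ i*C   [Y -> i]
i*C ⇒ i*C^Y   [C -> C ^ Y]
i*C^Y ⇒ i*C^Y^Y   [C -> C ^ Y]
i*C^Y^Y ⇒ i*Y^Y^Y   [C -> Y]
i*Y^Y^Y ⇒ i*i^Y^Y   [Y -> i]
i*i^Y^Y ⇒ i*i^i^Y   [Y -> i]
i*i^i^Y ⇒ i*i^i^i   [Y -> i]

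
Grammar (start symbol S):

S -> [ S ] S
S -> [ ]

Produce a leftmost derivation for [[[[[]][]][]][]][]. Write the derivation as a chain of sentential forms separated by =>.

S => [S]S => [[S]S]S => [[[S]S]S]S => [[[[S]S]S]S]S => [[[[[]]S]S]S]S => [[[[[]][]]S]S]S => [[[[[]][]][]]S]S => [[[[[]][]][]][]]S => [[[[[]][]][]][]][]

S => [S]S   [S -> [ S ] S]
[S]S => [[S]S]S   [S -> [ S ] S]
[[S]S]S => [[[S]S]S]S   [S -> [ S ] S]
[[[S]S]S]S => [[[[S]S]S]S]S   [S -> [ S ] S]
[[[[S]S]S]S]S => [[[[[]]S]S]S]S   [S -> [ ]]
[[[[[]]S]S]S]S => [[[[[]][]]S]S]S   [S -> [ ]]
[[[[[]][]]S]S]S => [[[[[]][]][]]S]S   [S -> [ ]]
[[[[[]][]][]]S]S => [[[[[]][]][]][]]S   [S -> [ ]]
[[[[[]][]][]][]]S => [[[[[]][]][]][]][]   [S -> [ ]]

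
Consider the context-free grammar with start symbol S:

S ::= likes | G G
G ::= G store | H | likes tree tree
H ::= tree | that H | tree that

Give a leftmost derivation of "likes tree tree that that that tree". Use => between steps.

S => G G => likes tree tree G => likes tree tree H => likes tree tree that H => likes tree tree that that H => likes tree tree that that that H => likes tree tree that that that tree

S => G G   [S ::= G G]
G G => likes tree tree G   [G ::= likes tree tree]
likes tree tree G => likes tree tree H   [G ::= H]
likes tree tree H => likes tree tree that H   [H ::= that H]
likes tree tree that H => likes tree tree that that H   [H ::= that H]
likes tree tree that that H => likes tree tree that that that H   [H ::= that H]
likes tree tree that that that H => likes tree tree that that that tree   [H ::= tree]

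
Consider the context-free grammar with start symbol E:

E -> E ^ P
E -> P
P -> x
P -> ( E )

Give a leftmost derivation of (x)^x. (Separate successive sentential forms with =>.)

E=>E^P=>P^P=>(E)^P=>(P)^P=>(x)^P=>(x)^x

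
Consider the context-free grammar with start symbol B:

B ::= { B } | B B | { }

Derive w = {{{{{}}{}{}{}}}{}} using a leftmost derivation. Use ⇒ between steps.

B ⇒ {B} ⇒ {BB} ⇒ {{B}B} ⇒ {{{B}}B} ⇒ {{{BB}}B} ⇒ {{{{B}B}}B} ⇒ {{{{{}}B}}B} ⇒ {{{{{}}BB}}B} ⇒ {{{{{}}BBB}}B} ⇒ {{{{{}}{}BB}}B} ⇒ {{{{{}}{}{}B}}B} ⇒ {{{{{}}{}{}{}}}B} ⇒ {{{{{}}{}{}{}}}{}}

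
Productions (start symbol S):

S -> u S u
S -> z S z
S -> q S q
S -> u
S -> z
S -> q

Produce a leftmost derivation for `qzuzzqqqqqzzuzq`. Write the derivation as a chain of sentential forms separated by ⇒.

S ⇒ qSq ⇒ qzSzq ⇒ qzuSuzq ⇒ qzuzSzuzq ⇒ qzuzzSzzuzq ⇒ qzuzzqSqzzuzq ⇒ qzuzzqqSqqzzuzq ⇒ qzuzzqqqqqzzuzq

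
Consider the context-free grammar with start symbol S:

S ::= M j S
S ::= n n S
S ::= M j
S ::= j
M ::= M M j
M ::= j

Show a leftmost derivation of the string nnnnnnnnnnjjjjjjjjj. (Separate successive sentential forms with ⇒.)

S ⇒ nnS ⇒ nnnnS ⇒ nnnnnnS ⇒ nnnnnnnnS ⇒ nnnnnnnnnnS ⇒ nnnnnnnnnnMjS ⇒ nnnnnnnnnnMMjjS ⇒ nnnnnnnnnnMMjMjjS ⇒ nnnnnnnnnnMMjMjMjjS ⇒ nnnnnnnnnnjMjMjMjjS ⇒ nnnnnnnnnnjjjMjMjjS ⇒ nnnnnnnnnnjjjjjMjjS ⇒ nnnnnnnnnnjjjjjjjjS ⇒ nnnnnnnnnnjjjjjjjjj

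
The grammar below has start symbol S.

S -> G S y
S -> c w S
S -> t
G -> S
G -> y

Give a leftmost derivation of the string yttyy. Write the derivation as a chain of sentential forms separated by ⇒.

S ⇒ GSy   [S -> G S y]
GSy ⇒ ySy   [G -> y]
ySy ⇒ yGSyy   [S -> G S y]
yGSyy ⇒ ySSyy   [G -> S]
ySSyy ⇒ ytSyy   [S -> t]
ytSyy ⇒ yttyy   [S -> t]

S ⇒ GSy ⇒ ySy ⇒ yGSyy ⇒ ySSyy ⇒ ytSyy ⇒ yttyy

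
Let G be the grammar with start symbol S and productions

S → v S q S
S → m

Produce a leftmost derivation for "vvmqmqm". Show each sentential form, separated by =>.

S => vSqS => vvSqSqS => vvmqSqS => vvmqmqS => vvmqmqm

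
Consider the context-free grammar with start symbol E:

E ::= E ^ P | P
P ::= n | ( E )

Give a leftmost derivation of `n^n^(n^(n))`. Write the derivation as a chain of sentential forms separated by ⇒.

E ⇒ E^P ⇒ E^P^P ⇒ P^P^P ⇒ n^P^P ⇒ n^n^P ⇒ n^n^(E) ⇒ n^n^(E^P) ⇒ n^n^(P^P) ⇒ n^n^(n^P) ⇒ n^n^(n^(E)) ⇒ n^n^(n^(P)) ⇒ n^n^(n^(n))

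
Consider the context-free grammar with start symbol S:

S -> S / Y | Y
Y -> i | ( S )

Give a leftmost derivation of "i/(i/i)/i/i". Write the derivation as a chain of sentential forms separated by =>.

S => S/Y   [S -> S / Y]
S/Y => S/Y/Y   [S -> S / Y]
S/Y/Y => S/Y/Y/Y   [S -> S / Y]
S/Y/Y/Y => Y/Y/Y/Y   [S -> Y]
Y/Y/Y/Y => i/Y/Y/Y   [Y -> i]
i/Y/Y/Y => i/(S)/Y/Y   [Y -> ( S )]
i/(S)/Y/Y => i/(S/Y)/Y/Y   [S -> S / Y]
i/(S/Y)/Y/Y => i/(Y/Y)/Y/Y   [S -> Y]
i/(Y/Y)/Y/Y => i/(i/Y)/Y/Y   [Y -> i]
i/(i/Y)/Y/Y => i/(i/i)/Y/Y   [Y -> i]
i/(i/i)/Y/Y => i/(i/i)/i/Y   [Y -> i]
i/(i/i)/i/Y => i/(i/i)/i/i   [Y -> i]

S => S/Y => S/Y/Y => S/Y/Y/Y => Y/Y/Y/Y => i/Y/Y/Y => i/(S)/Y/Y => i/(S/Y)/Y/Y => i/(Y/Y)/Y/Y => i/(i/Y)/Y/Y => i/(i/i)/Y/Y => i/(i/i)/i/Y => i/(i/i)/i/i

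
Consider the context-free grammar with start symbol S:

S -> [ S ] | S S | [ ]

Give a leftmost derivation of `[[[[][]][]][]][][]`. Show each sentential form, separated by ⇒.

S ⇒ SS ⇒ SSS ⇒ [S]SS ⇒ [SS]SS ⇒ [[S]S]SS ⇒ [[SS]S]SS ⇒ [[[S]S]S]SS ⇒ [[[SS]S]S]SS ⇒ [[[[]S]S]S]SS ⇒ [[[[][]]S]S]SS ⇒ [[[[][]][]]S]SS ⇒ [[[[][]][]][]]SS ⇒ [[[[][]][]][]][]S ⇒ [[[[][]][]][]][][]

S ⇒ SS   [S -> S S]
SS ⇒ SSS   [S -> S S]
SSS ⇒ [S]SS   [S -> [ S ]]
[S]SS ⇒ [SS]SS   [S -> S S]
[SS]SS ⇒ [[S]S]SS   [S -> [ S ]]
[[S]S]SS ⇒ [[SS]S]SS   [S -> S S]
[[SS]S]SS ⇒ [[[S]S]S]SS   [S -> [ S ]]
[[[S]S]S]SS ⇒ [[[SS]S]S]SS   [S -> S S]
[[[SS]S]S]SS ⇒ [[[[]S]S]S]SS   [S -> [ ]]
[[[[]S]S]S]SS ⇒ [[[[][]]S]S]SS   [S -> [ ]]
[[[[][]]S]S]SS ⇒ [[[[][]][]]S]SS   [S -> [ ]]
[[[[][]][]]S]SS ⇒ [[[[][]][]][]]SS   [S -> [ ]]
[[[[][]][]][]]SS ⇒ [[[[][]][]][]][]S   [S -> [ ]]
[[[[][]][]][]][]S ⇒ [[[[][]][]][]][][]   [S -> [ ]]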